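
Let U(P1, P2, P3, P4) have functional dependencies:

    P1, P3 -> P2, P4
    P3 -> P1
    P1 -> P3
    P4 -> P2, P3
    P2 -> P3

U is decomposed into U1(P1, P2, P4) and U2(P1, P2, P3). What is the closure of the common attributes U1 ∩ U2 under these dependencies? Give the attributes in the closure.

U1 ∩ U2 = {P1, P2}.
P1 → P3 applies, adding P3
P1, P3 → P2, P4 applies, adding P4
Closure: {P1, P2, P3, P4}.

P1, P2, P3, P4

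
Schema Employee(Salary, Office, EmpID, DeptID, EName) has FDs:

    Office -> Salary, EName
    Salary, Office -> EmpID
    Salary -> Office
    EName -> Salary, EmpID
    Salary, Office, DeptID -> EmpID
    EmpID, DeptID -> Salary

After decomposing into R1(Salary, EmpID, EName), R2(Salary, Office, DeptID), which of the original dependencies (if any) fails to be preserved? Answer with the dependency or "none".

Check EmpID, DeptID → Salary: no single fragment contains all of {Salary, EmpID, DeptID}, and the restricted closure of {EmpID, DeptID} across the fragments never reaches {Salary}.
Office → Salary, EName is preserved.
Salary, Office → EmpID is preserved.
Salary → Office is preserved.
EName → Salary, EmpID is preserved.
Salary, Office, DeptID → EmpID is preserved.

EmpID, DeptID -> Salary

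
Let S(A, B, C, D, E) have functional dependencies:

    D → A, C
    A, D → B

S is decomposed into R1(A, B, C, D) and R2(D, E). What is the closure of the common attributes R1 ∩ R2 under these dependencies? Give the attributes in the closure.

A, B, C, D

R1 ∩ R2 = {D}.
D → A, C applies, adding A, C
A, D → B applies, adding B
Closure: {A, B, C, D}.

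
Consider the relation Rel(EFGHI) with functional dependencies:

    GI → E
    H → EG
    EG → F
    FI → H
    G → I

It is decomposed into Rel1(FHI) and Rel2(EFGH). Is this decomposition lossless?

Common attributes: Rel1 ∩ Rel2 = {FH}.
Closure of {FH}: H → EG applies, adding EG; G → I applies, adding I. So (FH)⁺ = {EFGHI}.
This closure contains every attribute of Rel1, so Rel1 ∩ Rel2 → Rel1. The join is lossless.

Yes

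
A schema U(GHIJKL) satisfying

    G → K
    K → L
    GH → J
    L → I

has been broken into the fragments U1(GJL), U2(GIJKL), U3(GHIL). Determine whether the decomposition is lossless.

Chase test. Columns are GHIJKL; row i has aⱼ where attribute j ∈ Ui, else bᵢⱼ.
Initial tableau (one row per fragment):
  row 1: a1 b12 b13 a4 b15 a6
  row 2: a1 b22 a3 a4 a5 a6
  row 3: a1 a2 a3 b34 b35 a6
Rows 1 and 2 agree on G; apply G→K and equate their K entries.
Rows 1 and 3 agree on G; apply G→K and equate their K entries.
Rows 1 and 2 agree on L; apply L→I and equate their I entries.
No row becomes fully distinguished — the join is lossy.

No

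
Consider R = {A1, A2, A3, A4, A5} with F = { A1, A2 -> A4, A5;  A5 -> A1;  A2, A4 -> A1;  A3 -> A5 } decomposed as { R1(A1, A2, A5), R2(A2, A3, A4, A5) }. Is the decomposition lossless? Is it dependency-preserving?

lossless and dependency-preserving

Lossless test: (A2, A5)⁺ = {A1, A2, A4, A5}, which contains all of one fragment — lossless.
Dependency preservation: A1, A2 → A4, A5; A2, A4 → A1 are not contained in any single fragment, but the restricted closure of each left-hand side across the fragments still reaches the right-hand side; the remaining FDs each lie inside some fragment. All dependencies are preserved.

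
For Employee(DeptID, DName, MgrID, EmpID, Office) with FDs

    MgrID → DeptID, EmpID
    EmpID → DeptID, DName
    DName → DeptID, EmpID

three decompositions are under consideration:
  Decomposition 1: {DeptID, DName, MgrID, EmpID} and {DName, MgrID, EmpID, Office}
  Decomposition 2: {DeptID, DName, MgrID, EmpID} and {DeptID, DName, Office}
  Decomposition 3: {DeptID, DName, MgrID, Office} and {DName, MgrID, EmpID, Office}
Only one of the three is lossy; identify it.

Decomposition 1: common = {DName, MgrID, EmpID}, closure = {DeptID, DName, MgrID, EmpID} → lossless.
Decomposition 2: common = {DeptID, DName}, closure = {DeptID, DName, EmpID} → lossy.
Decomposition 3: common = {DName, MgrID, Office}, closure = {DeptID, DName, MgrID, EmpID, Office} → lossless.

Decomposition 2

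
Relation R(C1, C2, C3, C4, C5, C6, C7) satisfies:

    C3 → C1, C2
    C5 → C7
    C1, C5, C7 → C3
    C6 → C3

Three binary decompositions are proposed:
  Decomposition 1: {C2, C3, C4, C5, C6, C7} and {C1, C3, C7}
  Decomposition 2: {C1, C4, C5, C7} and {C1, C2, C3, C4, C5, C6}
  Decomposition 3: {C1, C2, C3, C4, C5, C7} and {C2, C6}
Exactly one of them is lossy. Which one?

Decomposition 3

Decomposition 1: common = {C3, C7}, closure = {C1, C2, C3, C7} → lossless.
Decomposition 2: common = {C1, C4, C5}, closure = {C1, C2, C3, C4, C5, C7} → lossless.
Decomposition 3: common = {C2}, closure = {C2} → lossy.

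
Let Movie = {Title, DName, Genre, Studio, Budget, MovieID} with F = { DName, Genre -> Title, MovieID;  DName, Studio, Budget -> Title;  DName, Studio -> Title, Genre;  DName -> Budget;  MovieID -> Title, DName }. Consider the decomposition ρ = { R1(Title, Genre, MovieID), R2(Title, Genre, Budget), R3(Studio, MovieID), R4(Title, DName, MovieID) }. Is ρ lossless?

Chase test. Columns are Title, DName, Genre, Studio, Budget, MovieID; row i has aⱼ where attribute j ∈ Ri, else bᵢⱼ.
Initial tableau (one row per fragment):
  row 1: a1 b12 a3 b14 b15 a6
  row 2: a1 b22 a3 b24 a5 b26
  row 3: b31 b32 b33 a4 b35 a6
  row 4: a1 a2 b43 b44 b45 a6
Rows 1 and 3 agree on MovieID; apply MovieID→Title, DName and equate their Title, DName entries.
Rows 1 and 4 agree on MovieID; apply MovieID→Title, DName and equate their Title, DName entries.
Rows 1 and 3 agree on DName; apply DName→Budget and equate their Budget entries.
Rows 1 and 4 agree on DName; apply DName→Budget and equate their Budget entries.
No row becomes fully distinguished — the join is lossy.

No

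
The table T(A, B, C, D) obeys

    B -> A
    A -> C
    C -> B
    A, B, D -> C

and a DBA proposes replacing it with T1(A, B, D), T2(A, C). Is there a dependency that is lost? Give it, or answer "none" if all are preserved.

B → A lies within T1.
A → C lies within T2.
C → B: restricted closure across fragments reaches B.
A, B, D → C: restricted closure across fragments reaches C.
Every dependency is enforceable on the fragments, so the decomposition is dependency-preserving.

none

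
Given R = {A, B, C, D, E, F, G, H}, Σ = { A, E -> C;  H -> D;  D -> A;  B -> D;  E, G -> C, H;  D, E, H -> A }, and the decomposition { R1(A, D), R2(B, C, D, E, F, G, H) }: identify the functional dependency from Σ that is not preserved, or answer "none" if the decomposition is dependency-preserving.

A, E -> C

Check A, E → C: no single fragment contains all of {A, C, E}, and the restricted closure of {A, E} across the fragments never reaches {C}.
H → D is preserved.
D → A is preserved.
B → D is preserved.
E, G → C, H is preserved.
D, E, H → A is preserved.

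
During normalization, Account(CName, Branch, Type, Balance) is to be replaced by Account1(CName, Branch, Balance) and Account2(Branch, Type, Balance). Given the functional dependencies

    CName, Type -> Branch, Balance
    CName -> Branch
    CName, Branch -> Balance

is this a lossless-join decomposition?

Common attributes: Account1 ∩ Account2 = {Branch, Balance}.
No dependency enlarges {Branch, Balance}, so (Branch, Balance)⁺ = {Branch, Balance}.
The closure contains neither all of Account1 = {CName, Branch, Balance} nor all of Account2 = {Branch, Type, Balance}, so the common attributes are not a superkey of either fragment. The join is lossy.

No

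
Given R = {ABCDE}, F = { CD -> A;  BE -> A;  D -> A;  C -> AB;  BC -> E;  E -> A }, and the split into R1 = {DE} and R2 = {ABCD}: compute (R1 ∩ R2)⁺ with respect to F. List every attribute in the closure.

AD

R1 ∩ R2 = {D}.
D → A applies, adding A
Closure: {AD}.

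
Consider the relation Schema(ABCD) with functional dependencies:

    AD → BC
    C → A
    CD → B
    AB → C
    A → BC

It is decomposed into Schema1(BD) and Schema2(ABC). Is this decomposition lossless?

No

Common attributes: Schema1 ∩ Schema2 = {B}.
No dependency enlarges {B}, so (B)⁺ = {B}.
The closure contains neither all of Schema1 = {BD} nor all of Schema2 = {ABC}, so the common attributes are not a superkey of either fragment. The join is lossy.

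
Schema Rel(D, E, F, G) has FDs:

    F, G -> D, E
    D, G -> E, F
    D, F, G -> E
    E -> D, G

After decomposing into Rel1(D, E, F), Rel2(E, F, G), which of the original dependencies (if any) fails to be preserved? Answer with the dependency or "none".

D, G -> E, F

Check D, G → E, F: no single fragment contains all of {D, E, F, G}, and the restricted closure of {D, G} across the fragments never reaches {E, F}.
F, G → D, E is preserved.
D, F, G → E is preserved.
E → D, G is preserved.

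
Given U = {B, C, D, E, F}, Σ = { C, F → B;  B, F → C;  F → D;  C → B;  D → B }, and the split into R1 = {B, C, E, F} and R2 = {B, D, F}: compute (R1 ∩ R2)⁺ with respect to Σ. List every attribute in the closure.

B, C, D, F

R1 ∩ R2 = {B, F}.
B, F → C applies, adding C
F → D applies, adding D
Closure: {B, C, D, F}.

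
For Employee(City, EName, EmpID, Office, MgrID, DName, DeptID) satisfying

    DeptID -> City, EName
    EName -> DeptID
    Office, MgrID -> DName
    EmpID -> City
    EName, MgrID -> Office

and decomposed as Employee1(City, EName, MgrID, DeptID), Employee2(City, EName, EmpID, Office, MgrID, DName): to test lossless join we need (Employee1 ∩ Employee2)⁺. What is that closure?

Employee1 ∩ Employee2 = {City, EName, MgrID}.
EName → DeptID applies, adding DeptID
EName, MgrID → Office applies, adding Office
Office, MgrID → DName applies, adding DName
Closure: {City, EName, Office, MgrID, DName, DeptID}.

City, EName, Office, MgrID, DName, DeptID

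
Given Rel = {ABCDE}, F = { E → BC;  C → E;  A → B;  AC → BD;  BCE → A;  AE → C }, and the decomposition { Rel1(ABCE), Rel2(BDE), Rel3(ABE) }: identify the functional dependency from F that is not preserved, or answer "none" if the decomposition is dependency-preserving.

E → BC lies within Rel1.
C → E lies within Rel1.
A → B lies within Rel1.
AC → BD: restricted closure across fragments reaches BD.
BCE → A lies within Rel1.
AE → C lies within Rel1.
Every dependency is enforceable on the fragments, so the decomposition is dependency-preserving.

none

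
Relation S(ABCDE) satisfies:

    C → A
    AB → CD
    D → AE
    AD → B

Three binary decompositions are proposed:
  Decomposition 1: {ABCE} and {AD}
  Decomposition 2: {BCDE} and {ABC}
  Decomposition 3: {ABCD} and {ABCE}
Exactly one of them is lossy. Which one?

Decomposition 1

Decomposition 1: common = {A}, closure = {A} → lossy.
Decomposition 2: common = {BC}, closure = {ABCDE} → lossless.
Decomposition 3: common = {ABC}, closure = {ABCDE} → lossless.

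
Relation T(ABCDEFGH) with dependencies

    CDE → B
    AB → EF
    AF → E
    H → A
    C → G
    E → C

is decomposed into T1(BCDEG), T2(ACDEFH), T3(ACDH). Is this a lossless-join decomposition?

Yes

Chase test. Columns are ABCDEFGH; row i has aⱼ where attribute j ∈ Ti, else bᵢⱼ.
Initial tableau (one row per fragment):
  row 1: b11 a2 a3 a4 a5 b16 a7 b18
  row 2: a1 b22 a3 a4 a5 a6 b27 a8
  row 3: a1 b32 a3 a4 b35 b36 b37 a8
Rows 1 and 2 agree on CDE; apply CDE→B and equate their B entries.
Rows 1 and 2 agree on C; apply C→G and equate their G entries.
Rows 1 and 3 agree on C; apply C→G and equate their G entries.
Row 2 is now all distinguished symbols — the join is lossless.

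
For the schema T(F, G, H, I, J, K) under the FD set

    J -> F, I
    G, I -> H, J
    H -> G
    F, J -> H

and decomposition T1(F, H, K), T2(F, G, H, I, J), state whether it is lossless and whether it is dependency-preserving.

Lossless test: (F, H)⁺ = {F, G, H}, which is a superkey of neither fragment — lossy.
Dependency preservation: every FD's attributes lie within a single fragment, so each can be enforced locally — preserved.

lossy but dependency-preserving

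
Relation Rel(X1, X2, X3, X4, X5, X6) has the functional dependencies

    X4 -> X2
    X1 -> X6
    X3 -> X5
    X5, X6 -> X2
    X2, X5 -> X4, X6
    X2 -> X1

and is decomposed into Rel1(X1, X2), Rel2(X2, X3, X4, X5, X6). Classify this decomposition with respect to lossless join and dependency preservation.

lossless but not dependency-preserving

Lossless test: (X2)⁺ = {X1, X2, X6}, which contains all of one fragment — lossless.
Dependency preservation: the restricted closure of {X1} across the fragments never reaches {X6}, so X1 → X6 cannot be enforced without a join — not preserved.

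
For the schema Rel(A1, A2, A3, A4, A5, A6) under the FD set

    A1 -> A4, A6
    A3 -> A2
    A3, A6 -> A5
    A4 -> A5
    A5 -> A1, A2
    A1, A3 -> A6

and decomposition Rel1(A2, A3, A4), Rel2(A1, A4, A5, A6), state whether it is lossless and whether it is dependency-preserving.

lossless but not dependency-preserving

Lossless test: (A4)⁺ = {A1, A2, A4, A5, A6}, which contains all of one fragment — lossless.
Dependency preservation: the restricted closure of {A3, A6} across the fragments never reaches {A5}, so A3, A6 → A5 cannot be enforced without a join — not preserved.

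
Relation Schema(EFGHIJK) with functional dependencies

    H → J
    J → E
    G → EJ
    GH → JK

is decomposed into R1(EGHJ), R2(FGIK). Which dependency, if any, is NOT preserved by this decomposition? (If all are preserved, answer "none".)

GH → JK

Check GH → JK: no single fragment contains all of {GHJK}, and the restricted closure of {GH} across the fragments never reaches {JK}.
H → J is preserved.
J → E is preserved.
G → EJ is preserved.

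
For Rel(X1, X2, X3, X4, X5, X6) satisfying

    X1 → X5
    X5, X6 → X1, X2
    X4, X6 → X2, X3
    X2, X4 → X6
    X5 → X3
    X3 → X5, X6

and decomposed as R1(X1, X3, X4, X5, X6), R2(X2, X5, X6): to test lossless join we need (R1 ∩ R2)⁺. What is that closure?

X1, X2, X3, X5, X6

R1 ∩ R2 = {X5, X6}.
X5, X6 → X1, X2 applies, adding X1, X2
X5 → X3 applies, adding X3
Closure: {X1, X2, X3, X5, X6}.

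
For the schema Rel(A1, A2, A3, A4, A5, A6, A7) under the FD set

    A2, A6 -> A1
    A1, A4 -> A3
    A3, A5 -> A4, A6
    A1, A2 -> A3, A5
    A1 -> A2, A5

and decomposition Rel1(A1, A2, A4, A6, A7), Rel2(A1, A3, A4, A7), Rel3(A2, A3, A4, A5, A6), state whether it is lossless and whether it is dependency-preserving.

Lossless test (chase): Rows 1 and 3 agree on A2, A6; apply A2, A6→A1 and equate their A1 entries. Rows 1 and 2 agree on A1, A4; apply A1, A4→A3 and equate their A3 entries. Rows 1 and 3 agree on A1, A2; apply A1, A2→A3, A5 and equate their A3, A5 entries. Rows 1 and 2 agree on A1; apply A1→A2, A5 and equate their A2, A5 entries. Rows 1 and 2 agree on A3, A5; apply A3, A5→A4, A6 and equate their A4, A6 entries. Row 1 is now all distinguished symbols — the join is lossless.
Dependency preservation: A1, A2 → A3, A5; A1 → A2, A5 are not contained in any single fragment, but the restricted closure of each left-hand side across the fragments still reaches the right-hand side; the remaining FDs each lie inside some fragment. All dependencies are preserved.

lossless and dependency-preserving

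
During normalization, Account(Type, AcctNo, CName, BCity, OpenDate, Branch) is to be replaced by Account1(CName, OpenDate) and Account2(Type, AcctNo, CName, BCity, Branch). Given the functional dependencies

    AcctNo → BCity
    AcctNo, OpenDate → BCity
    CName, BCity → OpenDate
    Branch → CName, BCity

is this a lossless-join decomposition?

No

Common attributes: Account1 ∩ Account2 = {CName}.
No dependency enlarges {CName}, so (CName)⁺ = {CName}.
The closure contains neither all of Account1 = {CName, OpenDate} nor all of Account2 = {Type, AcctNo, CName, BCity, Branch}, so the common attributes are not a superkey of either fragment. The join is lossy.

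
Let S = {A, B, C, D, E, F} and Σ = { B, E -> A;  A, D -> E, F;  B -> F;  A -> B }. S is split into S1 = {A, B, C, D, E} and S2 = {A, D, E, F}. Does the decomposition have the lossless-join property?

Common attributes: S1 ∩ S2 = {A, D, E}.
Closure of {A, D, E}: A, D → E, F applies, adding F; A → B applies, adding B. So (A, D, E)⁺ = {A, B, D, E, F}.
This closure contains every attribute of S2, so S1 ∩ S2 → S2. The join is lossless.

Yes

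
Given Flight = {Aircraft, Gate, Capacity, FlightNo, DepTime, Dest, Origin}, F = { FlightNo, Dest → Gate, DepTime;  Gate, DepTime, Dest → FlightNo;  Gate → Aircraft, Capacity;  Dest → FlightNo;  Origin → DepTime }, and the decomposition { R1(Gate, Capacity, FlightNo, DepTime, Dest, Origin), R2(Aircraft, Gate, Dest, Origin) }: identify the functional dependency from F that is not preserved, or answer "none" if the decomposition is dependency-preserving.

none

FlightNo, Dest → Gate, DepTime lies within R1.
Gate, DepTime, Dest → FlightNo lies within R1.
Gate → Aircraft, Capacity: restricted closure across fragments reaches Aircraft, Capacity.
Dest → FlightNo lies within R1.
Origin → DepTime lies within R1.
Every dependency is enforceable on the fragments, so the decomposition is dependency-preserving.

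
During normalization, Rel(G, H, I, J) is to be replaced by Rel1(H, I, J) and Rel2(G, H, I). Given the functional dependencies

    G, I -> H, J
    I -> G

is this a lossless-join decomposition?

Yes

Common attributes: Rel1 ∩ Rel2 = {H, I}.
Closure of {H, I}: I → G applies, adding G; G, I → H, J applies, adding J. So (H, I)⁺ = {G, H, I, J}.
This closure contains every attribute of Rel1, so Rel1 ∩ Rel2 → Rel1. The join is lossless.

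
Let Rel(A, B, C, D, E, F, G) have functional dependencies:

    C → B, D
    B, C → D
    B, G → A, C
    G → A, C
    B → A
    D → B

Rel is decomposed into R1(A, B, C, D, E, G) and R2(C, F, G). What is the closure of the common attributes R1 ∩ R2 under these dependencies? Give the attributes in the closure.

R1 ∩ R2 = {C, G}.
C → B, D applies, adding B, D
B, G → A, C applies, adding A
Closure: {A, B, C, D, G}.

A, B, C, D, G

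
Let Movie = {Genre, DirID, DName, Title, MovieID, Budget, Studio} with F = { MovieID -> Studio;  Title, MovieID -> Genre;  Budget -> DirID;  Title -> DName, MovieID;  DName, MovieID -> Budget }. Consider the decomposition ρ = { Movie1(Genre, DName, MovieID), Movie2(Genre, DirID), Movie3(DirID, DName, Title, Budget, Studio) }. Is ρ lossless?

Chase test. Columns are Genre, DirID, DName, Title, MovieID, Budget, Studio; row i has aⱼ where attribute j ∈ Moviei, else bᵢⱼ.
Initial tableau (one row per fragment):
  row 1: a1 b12 a3 b14 a5 b16 b17
  row 2: a1 a2 b23 b24 b25 b26 b27
  row 3: b31 a2 a3 a4 b35 a6 a7
No row becomes fully distinguished — the join is lossy.

No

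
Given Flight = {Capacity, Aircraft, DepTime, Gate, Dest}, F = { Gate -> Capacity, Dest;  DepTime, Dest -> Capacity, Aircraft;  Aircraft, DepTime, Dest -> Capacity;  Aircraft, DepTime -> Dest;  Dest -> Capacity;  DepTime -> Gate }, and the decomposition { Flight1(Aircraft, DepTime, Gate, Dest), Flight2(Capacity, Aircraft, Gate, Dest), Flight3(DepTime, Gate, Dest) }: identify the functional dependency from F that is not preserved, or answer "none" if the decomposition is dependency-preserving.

none

Gate → Capacity, Dest lies within Flight2.
DepTime, Dest → Capacity, Aircraft: restricted closure across fragments reaches Capacity, Aircraft.
Aircraft, DepTime, Dest → Capacity: restricted closure across fragments reaches Capacity.
Aircraft, DepTime → Dest lies within Flight1.
Dest → Capacity lies within Flight2.
DepTime → Gate lies within Flight1.
Every dependency is enforceable on the fragments, so the decomposition is dependency-preserving.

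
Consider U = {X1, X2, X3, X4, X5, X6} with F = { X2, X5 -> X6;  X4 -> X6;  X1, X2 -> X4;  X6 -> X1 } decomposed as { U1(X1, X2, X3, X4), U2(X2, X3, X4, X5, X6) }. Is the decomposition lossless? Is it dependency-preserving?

lossless but not dependency-preserving

Lossless test: (X2, X3, X4)⁺ = {X1, X2, X3, X4, X6}, which contains all of one fragment — lossless.
Dependency preservation: the restricted closure of {X6} across the fragments never reaches {X1}, so X6 → X1 cannot be enforced without a join — not preserved.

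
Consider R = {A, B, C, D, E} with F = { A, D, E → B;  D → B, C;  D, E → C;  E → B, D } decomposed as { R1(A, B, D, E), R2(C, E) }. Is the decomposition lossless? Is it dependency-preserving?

Lossless test: (E)⁺ = {B, C, D, E}, which contains all of one fragment — lossless.
Dependency preservation: the restricted closure of {D} across the fragments never reaches {B, C}, so D → B, C cannot be enforced without a join — not preserved.

lossless but not dependency-preserving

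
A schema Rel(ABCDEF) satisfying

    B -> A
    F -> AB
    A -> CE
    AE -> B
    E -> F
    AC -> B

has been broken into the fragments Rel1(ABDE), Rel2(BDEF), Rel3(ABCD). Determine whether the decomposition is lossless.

Yes

Chase test. Columns are ABCDEF; row i has aⱼ where attribute j ∈ Reli, else bᵢⱼ.
Initial tableau (one row per fragment):
  row 1: a1 a2 b13 a4 a5 b16
  row 2: b21 a2 b23 a4 a5 a6
  row 3: a1 a2 a3 a4 b35 b36
Rows 1 and 2 agree on B; apply B→A and equate their A entries.
Rows 1 and 2 agree on A; apply A→CE and equate their CE entries.
Rows 1 and 3 agree on A; apply A→CE and equate their CE entries.
Rows 1 and 2 agree on E; apply E→F and equate their F entries.
Rows 1 and 3 agree on E; apply E→F and equate their F entries.
Row 1 is now all distinguished symbols — the join is lossless.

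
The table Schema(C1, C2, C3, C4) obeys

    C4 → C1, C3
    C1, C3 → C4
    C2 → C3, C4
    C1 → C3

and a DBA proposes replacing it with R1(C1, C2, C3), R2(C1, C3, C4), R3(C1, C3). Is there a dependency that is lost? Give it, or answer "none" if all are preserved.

none

C4 → C1, C3 lies within R2.
C1, C3 → C4 lies within R2.
C2 → C3, C4: restricted closure across fragments reaches C3, C4.
C1 → C3 lies within R1.
Every dependency is enforceable on the fragments, so the decomposition is dependency-preserving.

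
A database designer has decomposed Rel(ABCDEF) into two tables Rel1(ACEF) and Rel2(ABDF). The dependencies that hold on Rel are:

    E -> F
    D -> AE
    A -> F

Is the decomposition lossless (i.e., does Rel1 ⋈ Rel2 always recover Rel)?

No

Common attributes: Rel1 ∩ Rel2 = {AF}.
No dependency enlarges {AF}, so (AF)⁺ = {AF}.
The closure contains neither all of Rel1 = {ACEF} nor all of Rel2 = {ABDF}, so the common attributes are not a superkey of either fragment. The join is lossy.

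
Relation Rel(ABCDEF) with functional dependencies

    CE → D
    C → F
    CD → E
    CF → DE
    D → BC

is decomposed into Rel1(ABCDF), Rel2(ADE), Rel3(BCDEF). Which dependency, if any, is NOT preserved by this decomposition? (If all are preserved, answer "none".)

none

CE → D lies within Rel3.
C → F lies within Rel1.
CD → E lies within Rel3.
CF → DE lies within Rel3.
D → BC lies within Rel1.
Every dependency is enforceable on the fragments, so the decomposition is dependency-preserving.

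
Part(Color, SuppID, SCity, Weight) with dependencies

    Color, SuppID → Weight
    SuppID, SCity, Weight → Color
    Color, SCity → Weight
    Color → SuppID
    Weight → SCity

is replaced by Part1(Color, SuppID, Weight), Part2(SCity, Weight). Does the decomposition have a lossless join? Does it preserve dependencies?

lossless and dependency-preserving

Lossless test: (Weight)⁺ = {SCity, Weight}, which contains all of one fragment — lossless.
Dependency preservation: SuppID, SCity, Weight → Color; Color, SCity → Weight are not contained in any single fragment, but the restricted closure of each left-hand side across the fragments still reaches the right-hand side; the remaining FDs each lie inside some fragment. All dependencies are preserved.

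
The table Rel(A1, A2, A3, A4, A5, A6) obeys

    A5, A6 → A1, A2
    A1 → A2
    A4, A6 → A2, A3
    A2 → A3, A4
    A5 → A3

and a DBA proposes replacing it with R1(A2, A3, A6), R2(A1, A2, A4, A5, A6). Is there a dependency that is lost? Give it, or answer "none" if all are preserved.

Check A5 → A3: no single fragment contains all of {A3, A5}, and the restricted closure of {A5} across the fragments never reaches {A3}.
A5, A6 → A1, A2 is preserved.
A1 → A2 is preserved.
A4, A6 → A2, A3 is preserved.
A2 → A3, A4 is preserved.

A5 → A3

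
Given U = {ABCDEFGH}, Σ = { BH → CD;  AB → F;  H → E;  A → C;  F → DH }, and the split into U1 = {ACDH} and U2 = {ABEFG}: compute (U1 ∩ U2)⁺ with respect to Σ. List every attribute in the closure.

U1 ∩ U2 = {A}.
A → C applies, adding C
Closure: {AC}.

AC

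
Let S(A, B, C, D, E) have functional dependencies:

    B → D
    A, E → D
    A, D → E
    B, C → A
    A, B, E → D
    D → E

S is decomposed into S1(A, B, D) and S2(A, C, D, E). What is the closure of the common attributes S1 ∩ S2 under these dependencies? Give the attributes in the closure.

S1 ∩ S2 = {A, D}.
A, D → E applies, adding E
Closure: {A, D, E}.

A, D, E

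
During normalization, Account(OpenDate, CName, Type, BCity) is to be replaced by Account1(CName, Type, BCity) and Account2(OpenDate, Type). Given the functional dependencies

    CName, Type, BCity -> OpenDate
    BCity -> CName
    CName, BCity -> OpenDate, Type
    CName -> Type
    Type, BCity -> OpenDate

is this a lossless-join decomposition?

No

Common attributes: Account1 ∩ Account2 = {Type}.
No dependency enlarges {Type}, so (Type)⁺ = {Type}.
The closure contains neither all of Account1 = {CName, Type, BCity} nor all of Account2 = {OpenDate, Type}, so the common attributes are not a superkey of either fragment. The join is lossy.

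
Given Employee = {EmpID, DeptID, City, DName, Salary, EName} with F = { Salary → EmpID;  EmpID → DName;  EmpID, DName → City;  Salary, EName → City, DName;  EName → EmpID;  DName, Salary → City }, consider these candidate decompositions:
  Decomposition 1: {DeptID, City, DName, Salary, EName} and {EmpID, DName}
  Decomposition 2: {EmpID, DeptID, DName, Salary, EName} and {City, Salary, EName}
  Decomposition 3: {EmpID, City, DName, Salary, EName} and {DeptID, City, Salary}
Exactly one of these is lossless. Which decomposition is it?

Decomposition 1: common = {DName}, closure = {DName} → lossy.
Decomposition 2: common = {Salary, EName}, closure = {EmpID, City, DName, Salary, EName} → lossless.
Decomposition 3: common = {City, Salary}, closure = {EmpID, City, DName, Salary} → lossy.

Decomposition 2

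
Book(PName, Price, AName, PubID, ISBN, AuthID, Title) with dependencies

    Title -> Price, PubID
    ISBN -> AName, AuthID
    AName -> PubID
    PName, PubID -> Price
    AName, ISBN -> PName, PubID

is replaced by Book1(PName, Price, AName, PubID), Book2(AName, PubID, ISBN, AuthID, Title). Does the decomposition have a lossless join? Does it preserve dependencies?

lossy and not dependency-preserving

Lossless test: (AName, PubID)⁺ = {AName, PubID}, which is a superkey of neither fragment — lossy.
Dependency preservation: the restricted closure of {Title} across the fragments never reaches {Price, PubID}, so Title → Price, PubID cannot be enforced without a join — not preserved.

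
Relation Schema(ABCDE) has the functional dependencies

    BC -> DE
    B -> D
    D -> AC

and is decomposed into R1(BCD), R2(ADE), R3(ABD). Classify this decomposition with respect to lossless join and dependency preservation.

lossy and not dependency-preserving

Lossless test (chase): Rows 1 and 2 agree on D; apply D→AC and equate their AC entries. Rows 1 and 3 agree on D; apply D→AC and equate their AC entries. Rows 1 and 3 agree on BC; apply BC→DE and equate their DE entries. No row becomes fully distinguished — the join is lossy.
Dependency preservation: the restricted closure of {BC} across the fragments never reaches {DE}, so BC → DE cannot be enforced without a join — not preserved.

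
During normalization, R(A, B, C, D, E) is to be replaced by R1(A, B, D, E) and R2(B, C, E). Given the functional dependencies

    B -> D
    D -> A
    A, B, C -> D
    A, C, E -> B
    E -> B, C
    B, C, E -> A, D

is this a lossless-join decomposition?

Yes

Common attributes: R1 ∩ R2 = {B, E}.
Closure of {B, E}: B → D applies, adding D; D → A applies, adding A; E → B, C applies, adding C. So (B, E)⁺ = {A, B, C, D, E}.
This closure contains every attribute of R1, so R1 ∩ R2 → R1. The join is lossless.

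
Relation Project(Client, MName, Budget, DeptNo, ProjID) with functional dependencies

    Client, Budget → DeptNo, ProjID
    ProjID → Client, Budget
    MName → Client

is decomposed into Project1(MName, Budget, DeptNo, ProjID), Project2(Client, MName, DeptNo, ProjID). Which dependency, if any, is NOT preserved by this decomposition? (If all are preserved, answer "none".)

Client, Budget → DeptNo, ProjID

Check Client, Budget → DeptNo, ProjID: no single fragment contains all of {Client, Budget, DeptNo, ProjID}, and the restricted closure of {Client, Budget} across the fragments never reaches {DeptNo, ProjID}.
ProjID → Client, Budget is preserved.
MName → Client is preserved.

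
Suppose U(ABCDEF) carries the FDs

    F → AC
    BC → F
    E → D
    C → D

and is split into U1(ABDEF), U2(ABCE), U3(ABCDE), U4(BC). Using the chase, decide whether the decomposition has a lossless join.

Chase test. Columns are ABCDEF; row i has aⱼ where attribute j ∈ Ui, else bᵢⱼ.
Initial tableau (one row per fragment):
  row 1: a1 a2 b13 a4 a5 a6
  row 2: a1 a2 a3 b24 a5 b26
  row 3: a1 a2 a3 a4 a5 b36
  row 4: b41 a2 a3 b44 b45 b46
Rows 2 and 3 agree on BC; apply BC→F and equate their F entries.
Rows 2 and 4 agree on BC; apply BC→F and equate their F entries.
Rows 1 and 2 agree on E; apply E→D and equate their D entries.
Rows 2 and 4 agree on C; apply C→D and equate their D entries.
Rows 2 and 4 agree on F; apply F→AC and equate their AC entries.
No row becomes fully distinguished — the join is lossy.

No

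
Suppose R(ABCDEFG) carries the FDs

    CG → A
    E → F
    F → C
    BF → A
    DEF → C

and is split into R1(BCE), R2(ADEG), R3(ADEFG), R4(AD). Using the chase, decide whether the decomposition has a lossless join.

Chase test. Columns are ABCDEFG; row i has aⱼ where attribute j ∈ Ri, else bᵢⱼ.
Initial tableau (one row per fragment):
  row 1: b11 a2 a3 b14 a5 b16 b17
  row 2: a1 b22 b23 a4 a5 b26 a7
  row 3: a1 b32 b33 a4 a5 a6 a7
  row 4: a1 b42 b43 a4 b45 b46 b47
Rows 1 and 2 agree on E; apply E→F and equate their F entries.
Rows 1 and 3 agree on E; apply E→F and equate their F entries.
Rows 1 and 2 agree on F; apply F→C and equate their C entries.
Rows 1 and 3 agree on F; apply F→C and equate their C entries.
No row becomes fully distinguished — the join is lossy.

No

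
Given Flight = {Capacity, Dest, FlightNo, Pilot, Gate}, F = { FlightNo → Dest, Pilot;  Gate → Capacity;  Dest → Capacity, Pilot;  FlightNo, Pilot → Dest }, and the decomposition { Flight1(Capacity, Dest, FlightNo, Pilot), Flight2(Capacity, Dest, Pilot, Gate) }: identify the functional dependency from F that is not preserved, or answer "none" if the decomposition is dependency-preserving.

FlightNo → Dest, Pilot lies within Flight1.
Gate → Capacity lies within Flight2.
Dest → Capacity, Pilot lies within Flight1.
FlightNo, Pilot → Dest lies within Flight1.
Every dependency is enforceable on the fragments, so the decomposition is dependency-preserving.

none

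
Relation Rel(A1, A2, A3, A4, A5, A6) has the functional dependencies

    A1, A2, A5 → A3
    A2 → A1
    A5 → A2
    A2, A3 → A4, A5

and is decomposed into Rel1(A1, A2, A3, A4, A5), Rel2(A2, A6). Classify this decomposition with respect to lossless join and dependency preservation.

lossy but dependency-preserving

Lossless test: (A2)⁺ = {A1, A2}, which is a superkey of neither fragment — lossy.
Dependency preservation: every FD's attributes lie within a single fragment, so each can be enforced locally — preserved.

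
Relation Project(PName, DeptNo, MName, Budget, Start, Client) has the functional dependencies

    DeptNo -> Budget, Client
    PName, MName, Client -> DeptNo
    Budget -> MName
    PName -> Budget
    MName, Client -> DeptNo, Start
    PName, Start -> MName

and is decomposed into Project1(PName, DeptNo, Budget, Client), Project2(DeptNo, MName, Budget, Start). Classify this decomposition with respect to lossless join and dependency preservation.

Lossless test: (DeptNo, Budget)⁺ = {DeptNo, MName, Budget, Start, Client}, which contains all of one fragment — lossless.
Dependency preservation: the restricted closure of {MName, Client} across the fragments never reaches {DeptNo, Start}, so MName, Client → DeptNo, Start cannot be enforced without a join — not preserved.

lossless but not dependency-preserving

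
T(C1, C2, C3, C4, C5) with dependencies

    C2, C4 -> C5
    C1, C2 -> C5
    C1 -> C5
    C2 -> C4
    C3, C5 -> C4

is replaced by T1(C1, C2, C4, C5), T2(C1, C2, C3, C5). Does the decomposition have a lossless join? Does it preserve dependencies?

lossless but not dependency-preserving

Lossless test: (C1, C2, C5)⁺ = {C1, C2, C4, C5}, which contains all of one fragment — lossless.
Dependency preservation: the restricted closure of {C3, C5} across the fragments never reaches {C4}, so C3, C5 → C4 cannot be enforced without a join — not preserved.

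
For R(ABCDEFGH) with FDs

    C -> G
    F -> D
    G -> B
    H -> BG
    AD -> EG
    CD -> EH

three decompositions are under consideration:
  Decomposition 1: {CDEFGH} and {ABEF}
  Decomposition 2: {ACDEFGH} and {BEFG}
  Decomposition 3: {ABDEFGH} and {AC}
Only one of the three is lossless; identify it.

Decomposition 2

Decomposition 1: common = {EF}, closure = {DEF} → lossy.
Decomposition 2: common = {EFG}, closure = {BDEFG} → lossless.
Decomposition 3: common = {A}, closure = {A} → lossy.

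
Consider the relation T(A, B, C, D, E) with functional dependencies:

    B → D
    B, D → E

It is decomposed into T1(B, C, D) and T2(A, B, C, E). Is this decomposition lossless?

Common attributes: T1 ∩ T2 = {B, C}.
Closure of {B, C}: B → D applies, adding D; B, D → E applies, adding E. So (B, C)⁺ = {B, C, D, E}.
This closure contains every attribute of T1, so T1 ∩ T2 → T1. The join is lossless.

Yes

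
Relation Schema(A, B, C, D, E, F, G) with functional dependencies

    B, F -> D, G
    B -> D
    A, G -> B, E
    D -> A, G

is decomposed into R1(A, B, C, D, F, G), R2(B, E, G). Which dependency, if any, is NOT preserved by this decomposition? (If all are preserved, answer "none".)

none

B, F → D, G lies within R1.
B → D lies within R1.
A, G → B, E: restricted closure across fragments reaches B, E.
D → A, G lies within R1.
Every dependency is enforceable on the fragments, so the decomposition is dependency-preserving.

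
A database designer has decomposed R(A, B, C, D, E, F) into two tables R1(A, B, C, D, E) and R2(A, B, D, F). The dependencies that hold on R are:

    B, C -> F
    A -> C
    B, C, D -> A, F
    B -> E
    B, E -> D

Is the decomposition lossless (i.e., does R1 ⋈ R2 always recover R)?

Common attributes: R1 ∩ R2 = {A, B, D}.
Closure of {A, B, D}: A → C applies, adding C; B, C, D → A, F applies, adding F; B → E applies, adding E. So (A, B, D)⁺ = {A, B, C, D, E, F}.
This closure contains every attribute of R1, so R1 ∩ R2 → R1. The join is lossless.

Yes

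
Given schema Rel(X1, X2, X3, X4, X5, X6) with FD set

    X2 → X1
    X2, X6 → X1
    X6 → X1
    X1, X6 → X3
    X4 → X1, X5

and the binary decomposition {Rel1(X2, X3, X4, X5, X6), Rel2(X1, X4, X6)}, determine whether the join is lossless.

Common attributes: Rel1 ∩ Rel2 = {X4, X6}.
Closure of {X4, X6}: X6 → X1 applies, adding X1; X1, X6 → X3 applies, adding X3; X4 → X1, X5 applies, adding X5. So (X4, X6)⁺ = {X1, X3, X4, X5, X6}.
This closure contains every attribute of Rel2, so Rel1 ∩ Rel2 → Rel2. The join is lossless.

Yes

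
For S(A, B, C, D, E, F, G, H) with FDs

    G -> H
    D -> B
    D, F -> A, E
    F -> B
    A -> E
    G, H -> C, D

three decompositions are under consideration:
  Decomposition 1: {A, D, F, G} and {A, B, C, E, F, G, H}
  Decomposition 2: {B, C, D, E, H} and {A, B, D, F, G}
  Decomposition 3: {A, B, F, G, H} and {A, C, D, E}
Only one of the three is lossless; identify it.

Decomposition 1

Decomposition 1: common = {A, F, G}, closure = {A, B, C, D, E, F, G, H} → lossless.
Decomposition 2: common = {B, D}, closure = {B, D} → lossy.
Decomposition 3: common = {A}, closure = {A, E} → lossy.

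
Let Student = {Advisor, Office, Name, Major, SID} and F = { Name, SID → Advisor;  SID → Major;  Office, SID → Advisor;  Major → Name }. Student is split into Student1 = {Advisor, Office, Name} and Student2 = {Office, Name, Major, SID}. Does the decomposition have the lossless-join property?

No

Common attributes: Student1 ∩ Student2 = {Office, Name}.
No dependency enlarges {Office, Name}, so (Office, Name)⁺ = {Office, Name}.
The closure contains neither all of Student1 = {Advisor, Office, Name} nor all of Student2 = {Office, Name, Major, SID}, so the common attributes are not a superkey of either fragment. The join is lossy.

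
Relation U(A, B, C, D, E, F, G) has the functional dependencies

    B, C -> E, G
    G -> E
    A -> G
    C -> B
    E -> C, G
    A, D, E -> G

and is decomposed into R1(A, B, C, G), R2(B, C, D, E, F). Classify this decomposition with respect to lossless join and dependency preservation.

Lossless test: (B, C)⁺ = {B, C, E, G}, which is a superkey of neither fragment — lossy.
Dependency preservation: B, C → E, G; G → E; E → C, G; A, D, E → G are not contained in any single fragment, but the restricted closure of each left-hand side across the fragments still reaches the right-hand side; the remaining FDs each lie inside some fragment. All dependencies are preserved.

lossy but dependency-preserving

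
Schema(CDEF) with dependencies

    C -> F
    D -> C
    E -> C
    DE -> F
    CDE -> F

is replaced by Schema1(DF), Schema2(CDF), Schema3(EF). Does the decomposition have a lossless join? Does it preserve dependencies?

lossy and not dependency-preserving

Lossless test (chase): Rows 1 and 2 agree on D; apply D→C and equate their C entries. No row becomes fully distinguished — the join is lossy.
Dependency preservation: the restricted closure of {E} across the fragments never reaches {C}, so E → C cannot be enforced without a join — not preserved.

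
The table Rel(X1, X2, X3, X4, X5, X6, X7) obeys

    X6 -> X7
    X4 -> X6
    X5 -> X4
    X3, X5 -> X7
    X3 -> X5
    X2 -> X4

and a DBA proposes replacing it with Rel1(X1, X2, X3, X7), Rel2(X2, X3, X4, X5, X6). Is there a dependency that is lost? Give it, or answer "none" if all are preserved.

X6 -> X7

Check X6 → X7: no single fragment contains all of {X6, X7}, and the restricted closure of {X6} across the fragments never reaches {X7}.
X4 → X6 is preserved.
X5 → X4 is preserved.
X3, X5 → X7 is preserved.
X3 → X5 is preserved.
X2 → X4 is preserved.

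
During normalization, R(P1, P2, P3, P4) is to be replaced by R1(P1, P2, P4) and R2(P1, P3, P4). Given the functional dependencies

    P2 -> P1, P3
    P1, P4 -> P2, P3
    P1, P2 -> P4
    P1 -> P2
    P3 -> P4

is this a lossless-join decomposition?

Common attributes: R1 ∩ R2 = {P1, P4}.
Closure of {P1, P4}: P1, P4 → P2, P3 applies, adding P2, P3. So (P1, P4)⁺ = {P1, P2, P3, P4}.
This closure contains every attribute of R1, so R1 ∩ R2 → R1. The join is lossless.

Yes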